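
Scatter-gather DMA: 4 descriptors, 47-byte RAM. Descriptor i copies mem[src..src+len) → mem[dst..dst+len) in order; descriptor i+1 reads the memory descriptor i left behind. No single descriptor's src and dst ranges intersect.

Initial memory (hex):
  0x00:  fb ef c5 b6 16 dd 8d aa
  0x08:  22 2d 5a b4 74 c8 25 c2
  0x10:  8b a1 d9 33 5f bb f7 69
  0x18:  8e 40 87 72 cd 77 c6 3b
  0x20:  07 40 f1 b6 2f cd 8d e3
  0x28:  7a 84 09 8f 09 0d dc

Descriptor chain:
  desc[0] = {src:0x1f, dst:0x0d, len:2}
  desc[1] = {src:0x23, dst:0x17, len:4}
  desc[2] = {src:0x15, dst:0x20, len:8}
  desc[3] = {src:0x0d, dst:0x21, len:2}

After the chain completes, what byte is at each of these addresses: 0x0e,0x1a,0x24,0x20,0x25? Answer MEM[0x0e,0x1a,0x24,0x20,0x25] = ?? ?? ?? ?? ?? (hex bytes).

  after D0: wrote 2B at 0x0d = 3b07
  after D1: wrote 4B at 0x17 = b62fcd8d
  after D2: wrote 8B at 0x20 = bbf7b62fcd8d72cd
  after D3: wrote 2B at 0x21 = 3b07
query mem[0x0e]=0x07, mem[0x1a]=0x8d, mem[0x24]=0xcd, mem[0x20]=0xbb, mem[0x25]=0x8d

MEM[0x0e,0x1a,0x24,0x20,0x25] = 07 8d cd bb 8d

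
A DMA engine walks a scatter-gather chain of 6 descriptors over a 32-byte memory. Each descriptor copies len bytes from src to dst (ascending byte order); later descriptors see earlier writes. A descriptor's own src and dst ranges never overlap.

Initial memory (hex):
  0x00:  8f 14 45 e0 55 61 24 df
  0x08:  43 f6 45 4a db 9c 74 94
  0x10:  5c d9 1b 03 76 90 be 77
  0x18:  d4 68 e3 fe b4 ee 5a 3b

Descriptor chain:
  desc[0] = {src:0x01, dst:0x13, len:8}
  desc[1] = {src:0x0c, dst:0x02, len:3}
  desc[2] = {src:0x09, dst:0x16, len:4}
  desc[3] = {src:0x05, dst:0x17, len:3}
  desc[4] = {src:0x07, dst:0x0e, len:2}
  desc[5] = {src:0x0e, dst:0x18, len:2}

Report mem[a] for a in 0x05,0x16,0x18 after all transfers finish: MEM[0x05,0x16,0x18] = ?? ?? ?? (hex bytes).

[0] 0x01->0x13 len=8 : 14 45 e0 55 61 24 df 43
[1] 0x0c->0x02 len=3 : db 9c 74
[2] 0x09->0x16 len=4 : f6 45 4a db
[3] 0x05->0x17 len=3 : 61 24 df
[4] 0x07->0x0e len=2 : df 43
[5] 0x0e->0x18 len=2 : df 43
query mem[0x05]=0x61, mem[0x16]=0xf6, mem[0x18]=0xdf

MEM[0x05,0x16,0x18] = 61 f6 df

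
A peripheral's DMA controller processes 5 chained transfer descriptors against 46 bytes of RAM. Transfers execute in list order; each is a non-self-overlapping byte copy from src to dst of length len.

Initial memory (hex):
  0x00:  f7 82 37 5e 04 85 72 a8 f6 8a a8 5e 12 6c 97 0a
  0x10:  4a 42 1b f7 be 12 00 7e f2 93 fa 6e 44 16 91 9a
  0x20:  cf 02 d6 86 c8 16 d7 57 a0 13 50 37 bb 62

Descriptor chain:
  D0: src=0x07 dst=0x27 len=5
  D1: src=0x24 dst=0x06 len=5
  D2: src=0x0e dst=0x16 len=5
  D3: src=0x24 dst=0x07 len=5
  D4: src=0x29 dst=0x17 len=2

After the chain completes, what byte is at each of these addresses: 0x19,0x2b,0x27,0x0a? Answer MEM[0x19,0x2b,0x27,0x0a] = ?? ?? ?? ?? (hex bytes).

D0: mem[0x27..0x2b] <- [a8 f6 8a a8 5e]
D1: mem[0x06..0x0a] <- [c8 16 d7 a8 f6]
D2: mem[0x16..0x1a] <- [97 0a 4a 42 1b]
D3: mem[0x07..0x0b] <- [c8 16 d7 a8 f6]
D4: mem[0x17..0x18] <- [8a a8]
query mem[0x19]=0x42, mem[0x2b]=0x5e, mem[0x27]=0xa8, mem[0x0a]=0xa8

MEM[0x19,0x2b,0x27,0x0a] = 42 5e a8 a8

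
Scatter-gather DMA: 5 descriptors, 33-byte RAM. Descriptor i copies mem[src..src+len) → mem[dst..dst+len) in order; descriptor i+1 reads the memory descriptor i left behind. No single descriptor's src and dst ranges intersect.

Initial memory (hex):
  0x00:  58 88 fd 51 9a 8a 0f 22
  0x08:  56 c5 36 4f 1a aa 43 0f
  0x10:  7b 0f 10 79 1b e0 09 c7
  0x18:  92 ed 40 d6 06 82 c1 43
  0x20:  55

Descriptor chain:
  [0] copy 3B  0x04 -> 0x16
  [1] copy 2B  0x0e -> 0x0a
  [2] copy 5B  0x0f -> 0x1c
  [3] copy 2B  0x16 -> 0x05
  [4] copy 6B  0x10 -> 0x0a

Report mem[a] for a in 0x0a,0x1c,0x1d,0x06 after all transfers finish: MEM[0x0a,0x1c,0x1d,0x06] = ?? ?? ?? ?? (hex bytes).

MEM[0x0a,0x1c,0x1d,0x06] = 7b 0f 7b 8a

#0 dst[0x16+3] := {0x9a,0x8a,0x0f}
#1 dst[0x0a+2] := {0x43,0x0f}
#2 dst[0x1c+5] := {0x0f,0x7b,0x0f,0x10,0x79}
#3 dst[0x05+2] := {0x9a,0x8a}
#4 dst[0x0a+6] := {0x7b,0x0f,0x10,0x79,0x1b,0xe0}
query mem[0x0a]=0x7b, mem[0x1c]=0x0f, mem[0x1d]=0x7b, mem[0x06]=0x8a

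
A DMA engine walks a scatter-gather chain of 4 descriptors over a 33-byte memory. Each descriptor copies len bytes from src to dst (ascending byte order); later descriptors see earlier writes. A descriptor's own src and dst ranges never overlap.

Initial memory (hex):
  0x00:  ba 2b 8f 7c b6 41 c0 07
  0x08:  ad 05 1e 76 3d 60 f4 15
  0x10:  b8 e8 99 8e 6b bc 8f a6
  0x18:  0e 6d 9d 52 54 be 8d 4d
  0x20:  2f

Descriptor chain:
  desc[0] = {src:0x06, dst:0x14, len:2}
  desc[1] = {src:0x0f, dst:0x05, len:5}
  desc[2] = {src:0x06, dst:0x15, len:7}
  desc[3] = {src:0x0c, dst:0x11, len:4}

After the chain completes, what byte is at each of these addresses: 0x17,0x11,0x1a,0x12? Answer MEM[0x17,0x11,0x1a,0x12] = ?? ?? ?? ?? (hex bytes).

MEM[0x17,0x11,0x1a,0x12] = 99 3d 76 60

[0] 0x06->0x14 len=2 : c0 07
[1] 0x0f->0x05 len=5 : 15 b8 e8 99 8e
[2] 0x06->0x15 len=7 : b8 e8 99 8e 1e 76 3d
[3] 0x0c->0x11 len=4 : 3d 60 f4 15
query mem[0x17]=0x99, mem[0x11]=0x3d, mem[0x1a]=0x76, mem[0x12]=0x60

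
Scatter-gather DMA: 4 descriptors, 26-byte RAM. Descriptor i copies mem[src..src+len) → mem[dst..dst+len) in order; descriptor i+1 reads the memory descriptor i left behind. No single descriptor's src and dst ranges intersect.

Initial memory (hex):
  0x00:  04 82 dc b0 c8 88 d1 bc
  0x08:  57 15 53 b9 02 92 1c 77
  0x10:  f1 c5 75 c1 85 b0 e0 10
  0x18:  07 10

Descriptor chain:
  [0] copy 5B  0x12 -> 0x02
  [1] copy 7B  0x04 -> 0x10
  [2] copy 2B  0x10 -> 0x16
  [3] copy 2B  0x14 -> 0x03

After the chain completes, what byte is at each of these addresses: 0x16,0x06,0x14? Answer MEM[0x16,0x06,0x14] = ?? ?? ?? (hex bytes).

#0 dst[0x02+5] := {0x75,0xc1,0x85,0xb0,0xe0}
#1 dst[0x10+7] := {0x85,0xb0,0xe0,0xbc,0x57,0x15,0x53}
#2 dst[0x16+2] := {0x85,0xb0}
#3 dst[0x03+2] := {0x57,0x15}
query mem[0x16]=0x85, mem[0x06]=0xe0, mem[0x14]=0x57

MEM[0x16,0x06,0x14] = 85 e0 57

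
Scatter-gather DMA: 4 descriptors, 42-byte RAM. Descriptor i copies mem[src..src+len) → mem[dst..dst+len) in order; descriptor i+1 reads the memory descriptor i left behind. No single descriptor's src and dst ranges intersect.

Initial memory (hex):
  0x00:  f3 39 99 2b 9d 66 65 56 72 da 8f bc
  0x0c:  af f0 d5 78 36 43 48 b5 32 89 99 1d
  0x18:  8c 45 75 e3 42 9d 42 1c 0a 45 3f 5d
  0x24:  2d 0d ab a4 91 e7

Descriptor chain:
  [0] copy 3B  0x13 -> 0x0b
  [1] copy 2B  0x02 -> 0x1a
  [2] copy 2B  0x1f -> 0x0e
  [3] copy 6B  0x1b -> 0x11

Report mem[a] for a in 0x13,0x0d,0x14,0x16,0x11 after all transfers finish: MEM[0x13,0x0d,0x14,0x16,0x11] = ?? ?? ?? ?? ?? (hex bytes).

MEM[0x13,0x0d,0x14,0x16,0x11] = 9d 89 42 0a 2b

D0: mem[0x0b..0x0d] <- [b5 32 89]
D1: mem[0x1a..0x1b] <- [99 2b]
D2: mem[0x0e..0x0f] <- [1c 0a]
D3: mem[0x11..0x16] <- [2b 42 9d 42 1c 0a]
query mem[0x13]=0x9d, mem[0x0d]=0x89, mem[0x14]=0x42, mem[0x16]=0x0a, mem[0x11]=0x2b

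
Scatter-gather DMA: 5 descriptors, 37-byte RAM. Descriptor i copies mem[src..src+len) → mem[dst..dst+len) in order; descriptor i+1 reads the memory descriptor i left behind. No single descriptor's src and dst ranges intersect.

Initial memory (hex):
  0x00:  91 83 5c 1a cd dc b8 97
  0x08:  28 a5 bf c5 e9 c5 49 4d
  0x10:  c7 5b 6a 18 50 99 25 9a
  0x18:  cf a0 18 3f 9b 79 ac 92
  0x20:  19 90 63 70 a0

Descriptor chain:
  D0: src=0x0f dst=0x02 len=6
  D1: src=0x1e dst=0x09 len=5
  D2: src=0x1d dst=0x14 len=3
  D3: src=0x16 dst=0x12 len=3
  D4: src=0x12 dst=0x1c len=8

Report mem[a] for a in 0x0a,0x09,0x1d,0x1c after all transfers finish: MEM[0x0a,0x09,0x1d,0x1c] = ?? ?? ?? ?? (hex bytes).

MEM[0x0a,0x09,0x1d,0x1c] = 92 ac 9a 92

#0 dst[0x02+6] := {0x4d,0xc7,0x5b,0x6a,0x18,0x50}
#1 dst[0x09+5] := {0xac,0x92,0x19,0x90,0x63}
#2 dst[0x14+3] := {0x79,0xac,0x92}
#3 dst[0x12+3] := {0x92,0x9a,0xcf}
#4 dst[0x1c+8] := {0x92,0x9a,0xcf,0xac,0x92,0x9a,0xcf,0xa0}
query mem[0x0a]=0x92, mem[0x09]=0xac, mem[0x1d]=0x9a, mem[0x1c]=0x92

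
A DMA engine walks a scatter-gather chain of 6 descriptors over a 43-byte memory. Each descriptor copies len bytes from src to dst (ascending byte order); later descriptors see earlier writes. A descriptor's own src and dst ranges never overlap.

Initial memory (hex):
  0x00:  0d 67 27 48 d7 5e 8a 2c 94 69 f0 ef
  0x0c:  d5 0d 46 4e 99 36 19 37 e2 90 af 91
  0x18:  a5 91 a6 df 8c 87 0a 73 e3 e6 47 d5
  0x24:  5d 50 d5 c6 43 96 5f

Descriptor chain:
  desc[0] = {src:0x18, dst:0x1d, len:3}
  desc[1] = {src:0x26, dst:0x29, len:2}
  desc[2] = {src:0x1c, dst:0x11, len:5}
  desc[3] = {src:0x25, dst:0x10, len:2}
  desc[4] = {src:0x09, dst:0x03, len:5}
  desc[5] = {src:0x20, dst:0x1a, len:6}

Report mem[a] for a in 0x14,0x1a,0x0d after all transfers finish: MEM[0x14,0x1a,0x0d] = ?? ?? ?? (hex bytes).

  after D0: wrote 3B at 0x1d = a591a6
  after D1: wrote 2B at 0x29 = d5c6
  after D2: wrote 5B at 0x11 = 8ca591a6e3
  after D3: wrote 2B at 0x10 = 50d5
  after D4: wrote 5B at 0x03 = 69f0efd50d
  after D5: wrote 6B at 0x1a = e3e647d55d50
query mem[0x14]=0xa6, mem[0x1a]=0xe3, mem[0x0d]=0x0d

MEM[0x14,0x1a,0x0d] = a6 e3 0d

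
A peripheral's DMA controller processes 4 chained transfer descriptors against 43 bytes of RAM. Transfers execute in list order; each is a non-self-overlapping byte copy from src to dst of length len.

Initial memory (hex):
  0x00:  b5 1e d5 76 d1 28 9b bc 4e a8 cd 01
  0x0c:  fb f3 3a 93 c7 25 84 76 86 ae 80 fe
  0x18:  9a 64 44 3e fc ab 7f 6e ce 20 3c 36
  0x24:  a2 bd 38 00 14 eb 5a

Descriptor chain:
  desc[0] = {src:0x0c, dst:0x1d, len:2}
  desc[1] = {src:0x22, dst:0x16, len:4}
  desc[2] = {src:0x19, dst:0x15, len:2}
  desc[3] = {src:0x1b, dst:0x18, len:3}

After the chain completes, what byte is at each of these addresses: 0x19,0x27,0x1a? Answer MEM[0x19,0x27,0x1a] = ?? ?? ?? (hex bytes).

[0] 0x0c->0x1d len=2 : fb f3
[1] 0x22->0x16 len=4 : 3c 36 a2 bd
[2] 0x19->0x15 len=2 : bd 44
[3] 0x1b->0x18 len=3 : 3e fc fb
query mem[0x19]=0xfc, mem[0x27]=0x00, mem[0x1a]=0xfb

MEM[0x19,0x27,0x1a] = fc 00 fb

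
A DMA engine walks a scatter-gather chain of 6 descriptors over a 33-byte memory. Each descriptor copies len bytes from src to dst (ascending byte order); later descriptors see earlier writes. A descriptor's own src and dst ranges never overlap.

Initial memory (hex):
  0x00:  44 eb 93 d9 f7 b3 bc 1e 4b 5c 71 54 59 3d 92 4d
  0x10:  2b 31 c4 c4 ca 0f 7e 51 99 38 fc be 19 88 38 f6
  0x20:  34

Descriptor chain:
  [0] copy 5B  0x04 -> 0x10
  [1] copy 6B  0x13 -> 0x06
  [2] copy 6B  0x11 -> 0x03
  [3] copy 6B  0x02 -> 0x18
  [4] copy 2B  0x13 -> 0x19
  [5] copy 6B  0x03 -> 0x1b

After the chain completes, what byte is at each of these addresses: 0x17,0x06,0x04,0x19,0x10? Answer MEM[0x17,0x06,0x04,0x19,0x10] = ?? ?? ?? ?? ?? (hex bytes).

  after D0: wrote 5B at 0x10 = f7b3bc1e4b
  after D1: wrote 6B at 0x06 = 1e4b0f7e5199
  after D2: wrote 6B at 0x03 = b3bc1e4b0f7e
  after D3: wrote 6B at 0x18 = 93b3bc1e4b0f
  after D4: wrote 2B at 0x19 = 1e4b
  after D5: wrote 6B at 0x1b = b3bc1e4b0f7e
query mem[0x17]=0x51, mem[0x06]=0x4b, mem[0x04]=0xbc, mem[0x19]=0x1e, mem[0x10]=0xf7

MEM[0x17,0x06,0x04,0x19,0x10] = 51 4b bc 1e f7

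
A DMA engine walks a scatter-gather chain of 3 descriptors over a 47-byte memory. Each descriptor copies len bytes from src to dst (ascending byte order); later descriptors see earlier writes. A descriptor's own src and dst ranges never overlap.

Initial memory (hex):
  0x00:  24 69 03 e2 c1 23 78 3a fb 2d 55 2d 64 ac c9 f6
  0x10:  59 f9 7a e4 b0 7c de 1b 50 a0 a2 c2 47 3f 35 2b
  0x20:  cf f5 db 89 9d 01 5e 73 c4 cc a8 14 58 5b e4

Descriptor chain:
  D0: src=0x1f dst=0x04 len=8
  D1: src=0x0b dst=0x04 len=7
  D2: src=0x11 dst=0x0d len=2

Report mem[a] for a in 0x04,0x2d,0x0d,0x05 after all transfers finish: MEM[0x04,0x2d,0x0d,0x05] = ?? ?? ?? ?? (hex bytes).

MEM[0x04,0x2d,0x0d,0x05] = 5e 5b f9 64

[0] 0x1f->0x04 len=8 : 2b cf f5 db 89 9d 01 5e
[1] 0x0b->0x04 len=7 : 5e 64 ac c9 f6 59 f9
[2] 0x11->0x0d len=2 : f9 7a
query mem[0x04]=0x5e, mem[0x2d]=0x5b, mem[0x0d]=0xf9, mem[0x05]=0x64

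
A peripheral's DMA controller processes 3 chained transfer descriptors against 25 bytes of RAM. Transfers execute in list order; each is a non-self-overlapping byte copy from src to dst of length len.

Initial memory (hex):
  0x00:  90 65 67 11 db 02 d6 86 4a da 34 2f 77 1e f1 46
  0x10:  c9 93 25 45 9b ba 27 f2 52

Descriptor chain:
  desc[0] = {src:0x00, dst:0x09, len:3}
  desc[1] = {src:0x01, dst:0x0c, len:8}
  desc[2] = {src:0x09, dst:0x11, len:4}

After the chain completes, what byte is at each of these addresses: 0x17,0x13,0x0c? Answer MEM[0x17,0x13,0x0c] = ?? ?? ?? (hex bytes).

  after D0: wrote 3B at 0x09 = 906567
  after D1: wrote 8B at 0x0c = 656711db02d6864a
  after D2: wrote 4B at 0x11 = 90656765
query mem[0x17]=0xf2, mem[0x13]=0x67, mem[0x0c]=0x65

MEM[0x17,0x13,0x0c] = f2 67 65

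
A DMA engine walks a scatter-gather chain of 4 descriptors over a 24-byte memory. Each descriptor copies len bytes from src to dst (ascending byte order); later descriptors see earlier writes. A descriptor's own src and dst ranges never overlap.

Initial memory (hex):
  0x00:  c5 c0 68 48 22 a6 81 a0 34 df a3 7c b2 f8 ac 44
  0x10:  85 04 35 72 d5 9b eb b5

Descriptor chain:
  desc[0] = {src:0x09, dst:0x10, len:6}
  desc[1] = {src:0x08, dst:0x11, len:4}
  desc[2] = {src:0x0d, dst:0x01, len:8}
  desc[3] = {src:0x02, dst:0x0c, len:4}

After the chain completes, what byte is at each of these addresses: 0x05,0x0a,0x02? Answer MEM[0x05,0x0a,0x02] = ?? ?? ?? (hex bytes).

MEM[0x05,0x0a,0x02] = 34 a3 ac

D0: mem[0x10..0x15] <- [df a3 7c b2 f8 ac]
D1: mem[0x11..0x14] <- [34 df a3 7c]
D2: mem[0x01..0x08] <- [f8 ac 44 df 34 df a3 7c]
D3: mem[0x0c..0x0f] <- [ac 44 df 34]
query mem[0x05]=0x34, mem[0x0a]=0xa3, mem[0x02]=0xac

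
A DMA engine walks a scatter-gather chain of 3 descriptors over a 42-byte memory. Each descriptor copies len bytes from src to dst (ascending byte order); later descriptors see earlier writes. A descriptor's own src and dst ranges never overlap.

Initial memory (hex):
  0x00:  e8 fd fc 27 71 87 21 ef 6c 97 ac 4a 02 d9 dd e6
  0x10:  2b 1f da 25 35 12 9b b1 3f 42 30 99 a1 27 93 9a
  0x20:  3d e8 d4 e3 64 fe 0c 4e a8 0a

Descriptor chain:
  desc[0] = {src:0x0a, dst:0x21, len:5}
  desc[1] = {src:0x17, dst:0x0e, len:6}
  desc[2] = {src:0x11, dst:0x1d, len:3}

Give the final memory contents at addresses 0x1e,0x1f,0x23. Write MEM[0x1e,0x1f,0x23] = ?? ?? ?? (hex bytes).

MEM[0x1e,0x1f,0x23] = 99 a1 02

  after D0: wrote 5B at 0x21 = ac4a02d9dd
  after D1: wrote 6B at 0x0e = b13f423099a1
  after D2: wrote 3B at 0x1d = 3099a1
query mem[0x1e]=0x99, mem[0x1f]=0xa1, mem[0x23]=0x02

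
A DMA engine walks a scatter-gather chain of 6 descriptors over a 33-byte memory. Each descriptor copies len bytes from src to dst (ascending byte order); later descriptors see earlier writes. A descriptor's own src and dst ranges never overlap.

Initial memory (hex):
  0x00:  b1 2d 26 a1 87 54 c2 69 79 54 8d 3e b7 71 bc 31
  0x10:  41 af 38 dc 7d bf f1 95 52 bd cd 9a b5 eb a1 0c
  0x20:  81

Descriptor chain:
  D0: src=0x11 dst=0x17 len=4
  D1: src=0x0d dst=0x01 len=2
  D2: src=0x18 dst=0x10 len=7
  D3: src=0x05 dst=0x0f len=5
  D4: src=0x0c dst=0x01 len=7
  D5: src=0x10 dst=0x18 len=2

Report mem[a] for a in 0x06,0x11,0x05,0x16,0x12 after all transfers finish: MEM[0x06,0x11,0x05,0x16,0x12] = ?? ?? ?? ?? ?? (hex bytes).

MEM[0x06,0x11,0x05,0x16,0x12] = 69 69 c2 a1 79

#0 dst[0x17+4] := {0xaf,0x38,0xdc,0x7d}
#1 dst[0x01+2] := {0x71,0xbc}
#2 dst[0x10+7] := {0x38,0xdc,0x7d,0x9a,0xb5,0xeb,0xa1}
#3 dst[0x0f+5] := {0x54,0xc2,0x69,0x79,0x54}
#4 dst[0x01+7] := {0xb7,0x71,0xbc,0x54,0xc2,0x69,0x79}
#5 dst[0x18+2] := {0xc2,0x69}
query mem[0x06]=0x69, mem[0x11]=0x69, mem[0x05]=0xc2, mem[0x16]=0xa1, mem[0x12]=0x79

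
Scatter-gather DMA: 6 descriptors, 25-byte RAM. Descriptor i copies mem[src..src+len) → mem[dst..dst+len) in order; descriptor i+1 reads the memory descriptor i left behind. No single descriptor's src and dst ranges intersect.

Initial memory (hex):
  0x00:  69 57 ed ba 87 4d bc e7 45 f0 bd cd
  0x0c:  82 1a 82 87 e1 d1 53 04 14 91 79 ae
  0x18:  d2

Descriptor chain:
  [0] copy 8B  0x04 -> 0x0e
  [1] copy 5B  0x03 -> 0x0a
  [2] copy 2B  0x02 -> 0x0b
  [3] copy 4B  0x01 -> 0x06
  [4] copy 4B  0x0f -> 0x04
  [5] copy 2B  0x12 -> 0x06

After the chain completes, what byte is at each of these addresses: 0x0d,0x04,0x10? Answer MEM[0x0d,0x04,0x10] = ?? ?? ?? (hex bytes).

MEM[0x0d,0x04,0x10] = bc 4d bc

D0: mem[0x0e..0x15] <- [87 4d bc e7 45 f0 bd cd]
D1: mem[0x0a..0x0e] <- [ba 87 4d bc e7]
D2: mem[0x0b..0x0c] <- [ed ba]
D3: mem[0x06..0x09] <- [57 ed ba 87]
D4: mem[0x04..0x07] <- [4d bc e7 45]
D5: mem[0x06..0x07] <- [45 f0]
query mem[0x0d]=0xbc, mem[0x04]=0x4d, mem[0x10]=0xbc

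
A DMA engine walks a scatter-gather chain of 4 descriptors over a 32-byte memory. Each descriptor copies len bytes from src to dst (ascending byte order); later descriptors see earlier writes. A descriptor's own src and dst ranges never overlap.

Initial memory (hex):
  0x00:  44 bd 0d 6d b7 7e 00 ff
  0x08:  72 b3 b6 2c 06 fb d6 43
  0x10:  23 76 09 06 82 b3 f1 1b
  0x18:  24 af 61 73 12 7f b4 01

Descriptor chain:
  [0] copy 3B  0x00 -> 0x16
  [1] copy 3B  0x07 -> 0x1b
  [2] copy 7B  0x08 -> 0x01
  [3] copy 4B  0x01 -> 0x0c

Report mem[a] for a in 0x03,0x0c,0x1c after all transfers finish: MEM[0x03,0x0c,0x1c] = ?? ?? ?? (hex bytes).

MEM[0x03,0x0c,0x1c] = b6 72 72

D0: mem[0x16..0x18] <- [44 bd 0d]
D1: mem[0x1b..0x1d] <- [ff 72 b3]
D2: mem[0x01..0x07] <- [72 b3 b6 2c 06 fb d6]
D3: mem[0x0c..0x0f] <- [72 b3 b6 2c]
query mem[0x03]=0xb6, mem[0x0c]=0x72, mem[0x1c]=0x72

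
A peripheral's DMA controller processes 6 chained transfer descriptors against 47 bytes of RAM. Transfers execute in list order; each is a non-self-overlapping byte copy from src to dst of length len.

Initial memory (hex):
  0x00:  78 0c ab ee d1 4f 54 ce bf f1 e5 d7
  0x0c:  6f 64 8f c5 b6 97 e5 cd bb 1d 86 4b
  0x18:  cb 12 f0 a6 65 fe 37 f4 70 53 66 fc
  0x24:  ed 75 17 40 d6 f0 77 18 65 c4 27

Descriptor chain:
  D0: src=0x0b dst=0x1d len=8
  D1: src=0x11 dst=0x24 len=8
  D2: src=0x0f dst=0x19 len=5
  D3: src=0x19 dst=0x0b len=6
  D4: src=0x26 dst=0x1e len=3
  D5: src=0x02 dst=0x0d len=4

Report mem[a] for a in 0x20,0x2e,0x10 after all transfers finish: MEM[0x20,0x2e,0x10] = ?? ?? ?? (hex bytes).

MEM[0x20,0x2e,0x10] = 1d 27 4f

[0] 0x0b->0x1d len=8 : d7 6f 64 8f c5 b6 97 e5
[1] 0x11->0x24 len=8 : 97 e5 cd bb 1d 86 4b cb
[2] 0x0f->0x19 len=5 : c5 b6 97 e5 cd
[3] 0x19->0x0b len=6 : c5 b6 97 e5 cd 6f
[4] 0x26->0x1e len=3 : cd bb 1d
[5] 0x02->0x0d len=4 : ab ee d1 4f
query mem[0x20]=0x1d, mem[0x2e]=0x27, mem[0x10]=0x4f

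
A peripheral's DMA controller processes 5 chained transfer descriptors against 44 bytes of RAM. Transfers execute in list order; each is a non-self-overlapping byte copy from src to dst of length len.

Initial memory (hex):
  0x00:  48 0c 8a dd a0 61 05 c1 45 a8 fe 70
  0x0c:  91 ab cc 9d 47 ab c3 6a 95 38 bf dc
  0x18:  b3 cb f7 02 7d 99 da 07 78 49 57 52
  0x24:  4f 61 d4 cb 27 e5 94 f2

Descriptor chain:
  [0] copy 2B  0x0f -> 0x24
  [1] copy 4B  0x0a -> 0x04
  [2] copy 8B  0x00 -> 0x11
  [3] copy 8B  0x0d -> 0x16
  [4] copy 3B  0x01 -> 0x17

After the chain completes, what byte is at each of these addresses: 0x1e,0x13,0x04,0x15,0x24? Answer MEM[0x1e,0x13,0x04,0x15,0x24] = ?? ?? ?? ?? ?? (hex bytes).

MEM[0x1e,0x13,0x04,0x15,0x24] = da 8a fe fe 9d

  after D0: wrote 2B at 0x24 = 9d47
  after D1: wrote 4B at 0x04 = fe7091ab
  after D2: wrote 8B at 0x11 = 480c8addfe7091ab
  after D3: wrote 8B at 0x16 = abcc9d47480c8add
  after D4: wrote 3B at 0x17 = 0c8add
query mem[0x1e]=0xda, mem[0x13]=0x8a, mem[0x04]=0xfe, mem[0x15]=0xfe, mem[0x24]=0x9d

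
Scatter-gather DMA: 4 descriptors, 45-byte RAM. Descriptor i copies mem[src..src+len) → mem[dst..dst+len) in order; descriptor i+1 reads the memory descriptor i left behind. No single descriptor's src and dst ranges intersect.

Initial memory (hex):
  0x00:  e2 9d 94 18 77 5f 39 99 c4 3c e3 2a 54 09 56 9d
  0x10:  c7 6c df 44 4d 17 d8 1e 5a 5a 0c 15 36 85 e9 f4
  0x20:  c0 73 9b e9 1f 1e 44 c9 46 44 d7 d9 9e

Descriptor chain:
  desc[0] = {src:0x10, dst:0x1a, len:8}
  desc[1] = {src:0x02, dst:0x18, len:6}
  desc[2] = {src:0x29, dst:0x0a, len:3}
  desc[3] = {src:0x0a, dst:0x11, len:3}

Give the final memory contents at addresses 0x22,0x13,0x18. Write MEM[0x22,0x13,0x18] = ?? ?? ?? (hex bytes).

MEM[0x22,0x13,0x18] = 9b d9 94

#0 dst[0x1a+8] := {0xc7,0x6c,0xdf,0x44,0x4d,0x17,0xd8,0x1e}
#1 dst[0x18+6] := {0x94,0x18,0x77,0x5f,0x39,0x99}
#2 dst[0x0a+3] := {0x44,0xd7,0xd9}
#3 dst[0x11+3] := {0x44,0xd7,0xd9}
query mem[0x22]=0x9b, mem[0x13]=0xd9, mem[0x18]=0x94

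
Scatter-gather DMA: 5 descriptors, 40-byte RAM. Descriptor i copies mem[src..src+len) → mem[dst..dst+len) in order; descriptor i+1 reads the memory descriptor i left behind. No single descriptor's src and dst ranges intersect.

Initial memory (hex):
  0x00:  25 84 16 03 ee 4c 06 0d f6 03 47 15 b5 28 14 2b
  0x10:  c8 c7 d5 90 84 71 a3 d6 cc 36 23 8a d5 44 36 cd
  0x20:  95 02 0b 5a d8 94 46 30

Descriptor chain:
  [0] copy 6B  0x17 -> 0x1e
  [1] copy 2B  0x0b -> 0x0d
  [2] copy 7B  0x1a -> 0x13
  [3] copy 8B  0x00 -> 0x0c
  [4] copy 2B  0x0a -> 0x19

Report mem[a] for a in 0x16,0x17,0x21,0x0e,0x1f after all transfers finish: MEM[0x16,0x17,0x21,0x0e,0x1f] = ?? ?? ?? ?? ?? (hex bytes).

  after D0: wrote 6B at 0x1e = d6cc36238ad5
  after D1: wrote 2B at 0x0d = 15b5
  after D2: wrote 7B at 0x13 = 238ad544d6cc36
  after D3: wrote 8B at 0x0c = 25841603ee4c060d
  after D4: wrote 2B at 0x19 = 4715
query mem[0x16]=0x44, mem[0x17]=0xd6, mem[0x21]=0x23, mem[0x0e]=0x16, mem[0x1f]=0xcc

MEM[0x16,0x17,0x21,0x0e,0x1f] = 44 d6 23 16 cc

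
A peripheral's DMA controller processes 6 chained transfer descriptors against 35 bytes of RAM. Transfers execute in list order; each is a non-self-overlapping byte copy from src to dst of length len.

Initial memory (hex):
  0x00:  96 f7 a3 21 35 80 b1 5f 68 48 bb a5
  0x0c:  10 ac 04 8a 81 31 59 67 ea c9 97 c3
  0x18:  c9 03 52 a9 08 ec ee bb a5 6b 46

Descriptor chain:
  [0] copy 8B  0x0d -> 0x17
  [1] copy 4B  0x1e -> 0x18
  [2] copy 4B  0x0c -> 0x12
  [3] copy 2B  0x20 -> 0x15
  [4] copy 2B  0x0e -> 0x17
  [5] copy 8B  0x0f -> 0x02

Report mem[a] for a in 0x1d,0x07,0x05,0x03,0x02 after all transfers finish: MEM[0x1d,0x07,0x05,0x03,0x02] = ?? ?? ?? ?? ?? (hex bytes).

MEM[0x1d,0x07,0x05,0x03,0x02] = 67 04 10 81 8a

  after D0: wrote 8B at 0x17 = ac048a81315967ea
  after D1: wrote 4B at 0x18 = eabba56b
  after D2: wrote 4B at 0x12 = 10ac048a
  after D3: wrote 2B at 0x15 = a56b
  after D4: wrote 2B at 0x17 = 048a
  after D5: wrote 8B at 0x02 = 8a813110ac04a56b
query mem[0x1d]=0x67, mem[0x07]=0x04, mem[0x05]=0x10, mem[0x03]=0x81, mem[0x02]=0x8a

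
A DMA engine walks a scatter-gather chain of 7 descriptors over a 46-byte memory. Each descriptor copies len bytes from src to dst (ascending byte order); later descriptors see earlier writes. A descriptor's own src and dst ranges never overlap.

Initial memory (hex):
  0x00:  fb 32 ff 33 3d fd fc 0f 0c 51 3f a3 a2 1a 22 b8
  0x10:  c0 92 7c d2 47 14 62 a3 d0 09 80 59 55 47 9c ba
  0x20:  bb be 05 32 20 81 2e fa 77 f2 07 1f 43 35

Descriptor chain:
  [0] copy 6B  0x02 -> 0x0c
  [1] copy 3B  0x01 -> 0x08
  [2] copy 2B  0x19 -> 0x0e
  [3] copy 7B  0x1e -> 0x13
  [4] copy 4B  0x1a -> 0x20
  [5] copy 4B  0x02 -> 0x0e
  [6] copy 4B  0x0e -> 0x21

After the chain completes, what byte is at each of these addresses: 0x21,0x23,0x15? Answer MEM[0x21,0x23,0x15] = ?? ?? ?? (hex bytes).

D0: mem[0x0c..0x11] <- [ff 33 3d fd fc 0f]
D1: mem[0x08..0x0a] <- [32 ff 33]
D2: mem[0x0e..0x0f] <- [09 80]
D3: mem[0x13..0x19] <- [9c ba bb be 05 32 20]
D4: mem[0x20..0x23] <- [80 59 55 47]
D5: mem[0x0e..0x11] <- [ff 33 3d fd]
D6: mem[0x21..0x24] <- [ff 33 3d fd]
query mem[0x21]=0xff, mem[0x23]=0x3d, mem[0x15]=0xbb

MEM[0x21,0x23,0x15] = ff 3d bb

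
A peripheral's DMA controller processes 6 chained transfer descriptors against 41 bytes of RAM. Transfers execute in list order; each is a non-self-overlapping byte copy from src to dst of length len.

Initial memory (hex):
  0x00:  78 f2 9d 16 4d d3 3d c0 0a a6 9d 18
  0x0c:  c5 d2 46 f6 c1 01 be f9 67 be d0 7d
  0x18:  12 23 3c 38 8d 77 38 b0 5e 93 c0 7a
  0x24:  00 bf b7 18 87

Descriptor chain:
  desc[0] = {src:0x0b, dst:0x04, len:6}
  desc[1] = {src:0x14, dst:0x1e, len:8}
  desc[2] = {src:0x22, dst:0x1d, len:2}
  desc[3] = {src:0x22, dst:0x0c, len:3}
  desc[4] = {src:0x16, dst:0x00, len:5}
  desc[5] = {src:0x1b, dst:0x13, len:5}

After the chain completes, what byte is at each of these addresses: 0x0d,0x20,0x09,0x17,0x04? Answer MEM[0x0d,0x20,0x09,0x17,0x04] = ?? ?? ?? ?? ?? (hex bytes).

D0: mem[0x04..0x09] <- [18 c5 d2 46 f6 c1]
D1: mem[0x1e..0x25] <- [67 be d0 7d 12 23 3c 38]
D2: mem[0x1d..0x1e] <- [12 23]
D3: mem[0x0c..0x0e] <- [12 23 3c]
D4: mem[0x00..0x04] <- [d0 7d 12 23 3c]
D5: mem[0x13..0x17] <- [38 8d 12 23 be]
query mem[0x0d]=0x23, mem[0x20]=0xd0, mem[0x09]=0xc1, mem[0x17]=0xbe, mem[0x04]=0x3c

MEM[0x0d,0x20,0x09,0x17,0x04] = 23 d0 c1 be 3c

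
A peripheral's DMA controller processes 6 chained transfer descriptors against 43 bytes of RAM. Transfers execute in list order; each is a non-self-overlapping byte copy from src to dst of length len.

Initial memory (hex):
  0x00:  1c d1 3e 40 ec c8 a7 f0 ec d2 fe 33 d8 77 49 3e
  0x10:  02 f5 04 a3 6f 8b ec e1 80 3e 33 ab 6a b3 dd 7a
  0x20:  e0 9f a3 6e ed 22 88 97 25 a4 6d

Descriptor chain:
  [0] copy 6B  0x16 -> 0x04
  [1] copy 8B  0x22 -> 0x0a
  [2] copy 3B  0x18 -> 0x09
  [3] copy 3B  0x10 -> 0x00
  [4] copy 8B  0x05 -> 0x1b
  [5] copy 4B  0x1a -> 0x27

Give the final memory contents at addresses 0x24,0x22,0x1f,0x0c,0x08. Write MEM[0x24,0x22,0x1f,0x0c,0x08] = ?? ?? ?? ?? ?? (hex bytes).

MEM[0x24,0x22,0x1f,0x0c,0x08] = ed ed 80 ed 33

  after D0: wrote 6B at 0x04 = ece1803e33ab
  after D1: wrote 8B at 0x0a = a36eed22889725a4
  after D2: wrote 3B at 0x09 = 803e33
  after D3: wrote 3B at 0x00 = 25a404
  after D4: wrote 8B at 0x1b = e1803e33803e33ed
  after D5: wrote 4B at 0x27 = 33e1803e
query mem[0x24]=0xed, mem[0x22]=0xed, mem[0x1f]=0x80, mem[0x0c]=0xed, mem[0x08]=0x33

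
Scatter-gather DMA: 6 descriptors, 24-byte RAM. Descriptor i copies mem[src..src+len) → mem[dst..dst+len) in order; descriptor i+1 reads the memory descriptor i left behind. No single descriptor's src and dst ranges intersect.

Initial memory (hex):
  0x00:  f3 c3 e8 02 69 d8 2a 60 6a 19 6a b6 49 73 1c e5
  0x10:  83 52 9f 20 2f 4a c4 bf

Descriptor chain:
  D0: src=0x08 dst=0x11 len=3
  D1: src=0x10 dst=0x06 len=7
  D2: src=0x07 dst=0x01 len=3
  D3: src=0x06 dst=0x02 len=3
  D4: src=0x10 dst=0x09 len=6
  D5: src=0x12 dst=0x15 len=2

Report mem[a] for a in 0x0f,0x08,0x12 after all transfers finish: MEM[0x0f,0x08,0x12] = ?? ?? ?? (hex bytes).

MEM[0x0f,0x08,0x12] = e5 19 19

  after D0: wrote 3B at 0x11 = 6a196a
  after D1: wrote 7B at 0x06 = 836a196a2f4ac4
  after D2: wrote 3B at 0x01 = 6a196a
  after D3: wrote 3B at 0x02 = 836a19
  after D4: wrote 6B at 0x09 = 836a196a2f4a
  after D5: wrote 2B at 0x15 = 196a
query mem[0x0f]=0xe5, mem[0x08]=0x19, mem[0x12]=0x19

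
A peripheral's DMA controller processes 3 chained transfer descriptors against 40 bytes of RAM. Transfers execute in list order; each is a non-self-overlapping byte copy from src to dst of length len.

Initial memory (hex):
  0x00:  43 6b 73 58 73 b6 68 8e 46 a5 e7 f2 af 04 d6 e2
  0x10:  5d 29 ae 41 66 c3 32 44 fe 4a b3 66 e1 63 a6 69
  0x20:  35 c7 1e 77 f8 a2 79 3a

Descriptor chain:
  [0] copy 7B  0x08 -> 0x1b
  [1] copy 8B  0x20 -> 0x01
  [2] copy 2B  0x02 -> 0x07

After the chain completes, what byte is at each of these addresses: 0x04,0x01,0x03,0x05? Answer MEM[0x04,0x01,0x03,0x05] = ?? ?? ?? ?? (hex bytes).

MEM[0x04,0x01,0x03,0x05] = 77 04 1e f8

#0 dst[0x1b+7] := {0x46,0xa5,0xe7,0xf2,0xaf,0x04,0xd6}
#1 dst[0x01+8] := {0x04,0xd6,0x1e,0x77,0xf8,0xa2,0x79,0x3a}
#2 dst[0x07+2] := {0xd6,0x1e}
query mem[0x04]=0x77, mem[0x01]=0x04, mem[0x03]=0x1e, mem[0x05]=0xf8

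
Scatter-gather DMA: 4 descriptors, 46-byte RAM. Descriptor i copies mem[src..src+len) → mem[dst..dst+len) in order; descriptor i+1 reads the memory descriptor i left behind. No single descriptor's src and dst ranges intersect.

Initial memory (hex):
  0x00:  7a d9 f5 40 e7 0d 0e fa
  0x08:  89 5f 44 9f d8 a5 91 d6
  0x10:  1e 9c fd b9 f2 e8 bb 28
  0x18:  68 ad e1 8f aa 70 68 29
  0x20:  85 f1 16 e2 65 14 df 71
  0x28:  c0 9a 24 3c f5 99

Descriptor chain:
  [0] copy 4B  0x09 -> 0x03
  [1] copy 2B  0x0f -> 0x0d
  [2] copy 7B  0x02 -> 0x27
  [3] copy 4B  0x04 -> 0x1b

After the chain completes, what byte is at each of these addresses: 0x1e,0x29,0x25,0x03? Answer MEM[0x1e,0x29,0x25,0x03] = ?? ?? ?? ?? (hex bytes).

#0 dst[0x03+4] := {0x5f,0x44,0x9f,0xd8}
#1 dst[0x0d+2] := {0xd6,0x1e}
#2 dst[0x27+7] := {0xf5,0x5f,0x44,0x9f,0xd8,0xfa,0x89}
#3 dst[0x1b+4] := {0x44,0x9f,0xd8,0xfa}
query mem[0x1e]=0xfa, mem[0x29]=0x44, mem[0x25]=0x14, mem[0x03]=0x5f

MEM[0x1e,0x29,0x25,0x03] = fa 44 14 5f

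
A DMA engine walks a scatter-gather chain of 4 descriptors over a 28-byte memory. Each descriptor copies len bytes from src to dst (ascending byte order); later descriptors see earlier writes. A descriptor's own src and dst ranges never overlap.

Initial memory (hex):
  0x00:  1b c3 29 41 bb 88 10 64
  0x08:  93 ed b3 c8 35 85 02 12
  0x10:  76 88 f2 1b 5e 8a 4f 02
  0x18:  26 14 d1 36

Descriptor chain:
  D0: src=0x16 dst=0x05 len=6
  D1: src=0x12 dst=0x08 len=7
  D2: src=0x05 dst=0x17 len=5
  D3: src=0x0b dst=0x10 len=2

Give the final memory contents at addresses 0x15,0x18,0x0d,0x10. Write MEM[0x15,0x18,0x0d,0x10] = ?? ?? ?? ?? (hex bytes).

[0] 0x16->0x05 len=6 : 4f 02 26 14 d1 36
[1] 0x12->0x08 len=7 : f2 1b 5e 8a 4f 02 26
[2] 0x05->0x17 len=5 : 4f 02 26 f2 1b
[3] 0x0b->0x10 len=2 : 8a 4f
query mem[0x15]=0x8a, mem[0x18]=0x02, mem[0x0d]=0x02, mem[0x10]=0x8a

MEM[0x15,0x18,0x0d,0x10] = 8a 02 02 8a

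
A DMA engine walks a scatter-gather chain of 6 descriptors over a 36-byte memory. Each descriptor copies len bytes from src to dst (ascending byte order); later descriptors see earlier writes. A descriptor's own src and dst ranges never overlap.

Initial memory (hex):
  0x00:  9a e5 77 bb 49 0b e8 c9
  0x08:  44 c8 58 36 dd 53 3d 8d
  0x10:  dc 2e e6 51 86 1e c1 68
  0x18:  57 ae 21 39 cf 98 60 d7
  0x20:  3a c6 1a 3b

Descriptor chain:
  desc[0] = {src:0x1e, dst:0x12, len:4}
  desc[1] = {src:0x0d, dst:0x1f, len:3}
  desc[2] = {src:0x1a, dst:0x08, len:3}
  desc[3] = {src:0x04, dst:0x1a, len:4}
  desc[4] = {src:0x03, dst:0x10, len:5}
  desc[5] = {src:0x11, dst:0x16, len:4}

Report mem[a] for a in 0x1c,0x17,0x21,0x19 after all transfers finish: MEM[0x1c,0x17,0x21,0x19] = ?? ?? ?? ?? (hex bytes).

MEM[0x1c,0x17,0x21,0x19] = e8 0b 8d c9

[0] 0x1e->0x12 len=4 : 60 d7 3a c6
[1] 0x0d->0x1f len=3 : 53 3d 8d
[2] 0x1a->0x08 len=3 : 21 39 cf
[3] 0x04->0x1a len=4 : 49 0b e8 c9
[4] 0x03->0x10 len=5 : bb 49 0b e8 c9
[5] 0x11->0x16 len=4 : 49 0b e8 c9
query mem[0x1c]=0xe8, mem[0x17]=0x0b, mem[0x21]=0x8d, mem[0x19]=0xc9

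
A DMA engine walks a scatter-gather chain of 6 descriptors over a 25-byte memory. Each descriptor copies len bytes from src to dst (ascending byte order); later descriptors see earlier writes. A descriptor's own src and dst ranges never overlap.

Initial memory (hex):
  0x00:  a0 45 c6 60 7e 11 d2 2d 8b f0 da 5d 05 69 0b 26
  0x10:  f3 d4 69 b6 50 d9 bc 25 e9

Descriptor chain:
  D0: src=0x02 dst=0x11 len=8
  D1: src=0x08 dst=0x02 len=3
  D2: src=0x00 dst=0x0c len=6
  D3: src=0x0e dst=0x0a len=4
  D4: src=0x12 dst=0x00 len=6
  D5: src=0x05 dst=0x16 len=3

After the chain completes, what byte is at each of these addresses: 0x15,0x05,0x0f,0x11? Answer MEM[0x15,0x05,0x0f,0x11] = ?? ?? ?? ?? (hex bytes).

MEM[0x15,0x05,0x0f,0x11] = d2 8b f0 11

  after D0: wrote 8B at 0x11 = c6607e11d22d8bf0
  after D1: wrote 3B at 0x02 = 8bf0da
  after D2: wrote 6B at 0x0c = a0458bf0da11
  after D3: wrote 4B at 0x0a = 8bf0da11
  after D4: wrote 6B at 0x00 = 607e11d22d8b
  after D5: wrote 3B at 0x16 = 8bd22d
query mem[0x15]=0xd2, mem[0x05]=0x8b, mem[0x0f]=0xf0, mem[0x11]=0x11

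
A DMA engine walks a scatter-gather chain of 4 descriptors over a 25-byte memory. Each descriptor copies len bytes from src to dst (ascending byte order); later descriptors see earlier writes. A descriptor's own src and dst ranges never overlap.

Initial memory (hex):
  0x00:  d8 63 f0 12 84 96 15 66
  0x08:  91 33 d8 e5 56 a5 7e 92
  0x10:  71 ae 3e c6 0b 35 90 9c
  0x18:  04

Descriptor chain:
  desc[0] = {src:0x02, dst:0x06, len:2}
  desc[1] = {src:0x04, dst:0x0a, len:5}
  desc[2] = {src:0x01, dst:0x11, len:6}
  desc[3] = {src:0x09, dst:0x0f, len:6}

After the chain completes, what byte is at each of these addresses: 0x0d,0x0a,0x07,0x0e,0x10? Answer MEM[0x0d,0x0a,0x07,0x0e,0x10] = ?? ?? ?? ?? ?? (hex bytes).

D0: mem[0x06..0x07] <- [f0 12]
D1: mem[0x0a..0x0e] <- [84 96 f0 12 91]
D2: mem[0x11..0x16] <- [63 f0 12 84 96 f0]
D3: mem[0x0f..0x14] <- [33 84 96 f0 12 91]
query mem[0x0d]=0x12, mem[0x0a]=0x84, mem[0x07]=0x12, mem[0x0e]=0x91, mem[0x10]=0x84

MEM[0x0d,0x0a,0x07,0x0e,0x10] = 12 84 12 91 84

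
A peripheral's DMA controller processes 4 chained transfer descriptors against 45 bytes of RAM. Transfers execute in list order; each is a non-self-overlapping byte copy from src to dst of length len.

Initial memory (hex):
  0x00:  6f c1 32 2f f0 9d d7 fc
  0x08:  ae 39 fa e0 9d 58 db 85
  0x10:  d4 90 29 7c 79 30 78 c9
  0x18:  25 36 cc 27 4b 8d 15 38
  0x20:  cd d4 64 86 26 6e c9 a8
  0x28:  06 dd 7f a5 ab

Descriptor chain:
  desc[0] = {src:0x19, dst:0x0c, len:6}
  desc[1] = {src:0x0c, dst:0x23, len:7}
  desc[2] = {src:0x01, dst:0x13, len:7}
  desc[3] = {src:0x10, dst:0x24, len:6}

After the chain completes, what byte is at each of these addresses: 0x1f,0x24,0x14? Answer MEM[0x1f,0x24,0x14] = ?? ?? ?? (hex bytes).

#0 dst[0x0c+6] := {0x36,0xcc,0x27,0x4b,0x8d,0x15}
#1 dst[0x23+7] := {0x36,0xcc,0x27,0x4b,0x8d,0x15,0x29}
#2 dst[0x13+7] := {0xc1,0x32,0x2f,0xf0,0x9d,0xd7,0xfc}
#3 dst[0x24+6] := {0x8d,0x15,0x29,0xc1,0x32,0x2f}
query mem[0x1f]=0x38, mem[0x24]=0x8d, mem[0x14]=0x32

MEM[0x1f,0x24,0x14] = 38 8d 32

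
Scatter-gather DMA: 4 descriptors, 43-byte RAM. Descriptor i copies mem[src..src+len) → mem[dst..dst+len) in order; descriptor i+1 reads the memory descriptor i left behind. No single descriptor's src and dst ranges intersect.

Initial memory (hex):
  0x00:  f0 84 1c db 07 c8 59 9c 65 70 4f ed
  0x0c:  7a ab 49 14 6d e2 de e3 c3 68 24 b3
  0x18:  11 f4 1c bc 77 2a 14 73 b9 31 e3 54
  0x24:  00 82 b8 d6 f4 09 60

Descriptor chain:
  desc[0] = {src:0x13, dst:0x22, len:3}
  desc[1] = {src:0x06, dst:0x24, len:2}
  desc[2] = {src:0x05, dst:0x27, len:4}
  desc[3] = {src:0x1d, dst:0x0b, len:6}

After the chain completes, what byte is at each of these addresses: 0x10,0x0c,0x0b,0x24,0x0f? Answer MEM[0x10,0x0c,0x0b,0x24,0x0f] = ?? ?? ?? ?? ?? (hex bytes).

MEM[0x10,0x0c,0x0b,0x24,0x0f] = e3 14 2a 59 31

  after D0: wrote 3B at 0x22 = e3c368
  after D1: wrote 2B at 0x24 = 599c
  after D2: wrote 4B at 0x27 = c8599c65
  after D3: wrote 6B at 0x0b = 2a1473b931e3
query mem[0x10]=0xe3, mem[0x0c]=0x14, mem[0x0b]=0x2a, mem[0x24]=0x59, mem[0x0f]=0x31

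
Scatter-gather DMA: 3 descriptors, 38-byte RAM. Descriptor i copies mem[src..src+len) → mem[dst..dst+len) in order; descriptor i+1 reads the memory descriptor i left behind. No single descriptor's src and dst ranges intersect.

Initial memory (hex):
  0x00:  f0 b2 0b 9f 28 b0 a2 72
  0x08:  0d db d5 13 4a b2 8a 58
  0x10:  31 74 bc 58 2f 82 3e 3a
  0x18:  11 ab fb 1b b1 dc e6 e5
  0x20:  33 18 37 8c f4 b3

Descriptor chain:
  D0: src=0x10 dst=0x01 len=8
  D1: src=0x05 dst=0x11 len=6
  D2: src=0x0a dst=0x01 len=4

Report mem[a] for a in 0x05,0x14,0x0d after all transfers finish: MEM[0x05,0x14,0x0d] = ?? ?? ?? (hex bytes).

MEM[0x05,0x14,0x0d] = 2f 3a b2

D0: mem[0x01..0x08] <- [31 74 bc 58 2f 82 3e 3a]
D1: mem[0x11..0x16] <- [2f 82 3e 3a db d5]
D2: mem[0x01..0x04] <- [d5 13 4a b2]
query mem[0x05]=0x2f, mem[0x14]=0x3a, mem[0x0d]=0xb2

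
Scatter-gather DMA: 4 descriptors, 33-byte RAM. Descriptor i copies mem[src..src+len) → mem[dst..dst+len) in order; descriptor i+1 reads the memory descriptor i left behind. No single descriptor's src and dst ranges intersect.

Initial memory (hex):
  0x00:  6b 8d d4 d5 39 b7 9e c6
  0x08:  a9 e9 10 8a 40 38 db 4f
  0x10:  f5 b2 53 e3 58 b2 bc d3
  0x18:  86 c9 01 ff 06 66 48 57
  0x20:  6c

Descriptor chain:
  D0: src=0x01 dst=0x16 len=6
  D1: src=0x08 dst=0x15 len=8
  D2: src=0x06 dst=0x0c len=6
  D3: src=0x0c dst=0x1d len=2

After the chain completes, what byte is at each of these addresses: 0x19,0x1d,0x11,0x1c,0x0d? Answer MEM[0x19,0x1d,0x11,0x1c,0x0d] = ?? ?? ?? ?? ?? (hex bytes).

MEM[0x19,0x1d,0x11,0x1c,0x0d] = 40 9e 8a 4f c6

D0: mem[0x16..0x1b] <- [8d d4 d5 39 b7 9e]
D1: mem[0x15..0x1c] <- [a9 e9 10 8a 40 38 db 4f]
D2: mem[0x0c..0x11] <- [9e c6 a9 e9 10 8a]
D3: mem[0x1d..0x1e] <- [9e c6]
query mem[0x19]=0x40, mem[0x1d]=0x9e, mem[0x11]=0x8a, mem[0x1c]=0x4f, mem[0x0d]=0xc6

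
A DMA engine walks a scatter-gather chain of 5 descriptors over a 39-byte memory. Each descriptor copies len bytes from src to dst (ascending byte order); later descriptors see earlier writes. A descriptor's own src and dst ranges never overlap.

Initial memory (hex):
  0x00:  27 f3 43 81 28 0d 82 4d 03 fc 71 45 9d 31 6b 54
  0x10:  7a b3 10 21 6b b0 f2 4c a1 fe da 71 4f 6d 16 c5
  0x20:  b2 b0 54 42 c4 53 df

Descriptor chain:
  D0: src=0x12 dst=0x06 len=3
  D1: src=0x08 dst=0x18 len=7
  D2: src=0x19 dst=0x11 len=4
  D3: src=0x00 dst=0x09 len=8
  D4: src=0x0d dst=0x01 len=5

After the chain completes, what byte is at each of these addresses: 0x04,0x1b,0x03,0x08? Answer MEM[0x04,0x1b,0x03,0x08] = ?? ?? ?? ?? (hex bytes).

D0: mem[0x06..0x08] <- [10 21 6b]
D1: mem[0x18..0x1e] <- [6b fc 71 45 9d 31 6b]
D2: mem[0x11..0x14] <- [fc 71 45 9d]
D3: mem[0x09..0x10] <- [27 f3 43 81 28 0d 10 21]
D4: mem[0x01..0x05] <- [28 0d 10 21 fc]
query mem[0x04]=0x21, mem[0x1b]=0x45, mem[0x03]=0x10, mem[0x08]=0x6b

MEM[0x04,0x1b,0x03,0x08] = 21 45 10 6b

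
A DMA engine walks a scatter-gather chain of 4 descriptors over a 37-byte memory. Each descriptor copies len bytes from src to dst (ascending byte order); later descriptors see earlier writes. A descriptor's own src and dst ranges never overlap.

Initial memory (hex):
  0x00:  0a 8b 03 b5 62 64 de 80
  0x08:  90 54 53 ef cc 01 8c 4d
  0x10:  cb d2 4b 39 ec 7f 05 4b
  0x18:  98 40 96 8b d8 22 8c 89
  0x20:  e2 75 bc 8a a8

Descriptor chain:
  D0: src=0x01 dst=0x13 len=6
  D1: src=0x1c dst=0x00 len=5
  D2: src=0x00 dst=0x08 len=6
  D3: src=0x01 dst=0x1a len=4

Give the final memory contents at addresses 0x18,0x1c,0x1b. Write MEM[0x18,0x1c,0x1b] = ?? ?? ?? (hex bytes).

MEM[0x18,0x1c,0x1b] = de 89 8c

  after D0: wrote 6B at 0x13 = 8b03b56264de
  after D1: wrote 5B at 0x00 = d8228c89e2
  after D2: wrote 6B at 0x08 = d8228c89e264
  after D3: wrote 4B at 0x1a = 228c89e2
query mem[0x18]=0xde, mem[0x1c]=0x89, mem[0x1b]=0x8c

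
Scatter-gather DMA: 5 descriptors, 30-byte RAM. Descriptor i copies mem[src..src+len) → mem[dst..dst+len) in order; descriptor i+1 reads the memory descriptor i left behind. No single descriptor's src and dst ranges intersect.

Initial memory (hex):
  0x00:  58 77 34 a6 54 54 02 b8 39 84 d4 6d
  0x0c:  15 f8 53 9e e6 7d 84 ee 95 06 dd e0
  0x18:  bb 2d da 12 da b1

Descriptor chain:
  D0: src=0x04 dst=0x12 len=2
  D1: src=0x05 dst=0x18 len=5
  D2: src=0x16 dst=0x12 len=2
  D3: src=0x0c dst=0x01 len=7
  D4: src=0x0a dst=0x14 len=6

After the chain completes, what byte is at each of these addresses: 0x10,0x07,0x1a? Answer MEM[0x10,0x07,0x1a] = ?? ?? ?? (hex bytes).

MEM[0x10,0x07,0x1a] = e6 dd b8

D0: mem[0x12..0x13] <- [54 54]
D1: mem[0x18..0x1c] <- [54 02 b8 39 84]
D2: mem[0x12..0x13] <- [dd e0]
D3: mem[0x01..0x07] <- [15 f8 53 9e e6 7d dd]
D4: mem[0x14..0x19] <- [d4 6d 15 f8 53 9e]
query mem[0x10]=0xe6, mem[0x07]=0xdd, mem[0x1a]=0xb8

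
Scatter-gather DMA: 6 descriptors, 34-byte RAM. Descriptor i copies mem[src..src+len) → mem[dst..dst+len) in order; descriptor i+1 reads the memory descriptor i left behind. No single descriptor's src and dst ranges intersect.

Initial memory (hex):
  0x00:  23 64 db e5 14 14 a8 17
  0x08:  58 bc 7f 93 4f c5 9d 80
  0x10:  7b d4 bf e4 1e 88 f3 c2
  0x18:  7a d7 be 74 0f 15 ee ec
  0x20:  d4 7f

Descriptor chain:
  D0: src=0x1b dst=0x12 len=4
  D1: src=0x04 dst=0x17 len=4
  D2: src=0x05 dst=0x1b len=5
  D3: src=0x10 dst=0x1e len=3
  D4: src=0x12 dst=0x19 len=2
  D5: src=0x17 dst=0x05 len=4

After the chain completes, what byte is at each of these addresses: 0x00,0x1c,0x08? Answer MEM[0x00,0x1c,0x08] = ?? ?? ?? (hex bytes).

MEM[0x00,0x1c,0x08] = 23 a8 0f

#0 dst[0x12+4] := {0x74,0x0f,0x15,0xee}
#1 dst[0x17+4] := {0x14,0x14,0xa8,0x17}
#2 dst[0x1b+5] := {0x14,0xa8,0x17,0x58,0xbc}
#3 dst[0x1e+3] := {0x7b,0xd4,0x74}
#4 dst[0x19+2] := {0x74,0x0f}
#5 dst[0x05+4] := {0x14,0x14,0x74,0x0f}
query mem[0x00]=0x23, mem[0x1c]=0xa8, mem[0x08]=0x0f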